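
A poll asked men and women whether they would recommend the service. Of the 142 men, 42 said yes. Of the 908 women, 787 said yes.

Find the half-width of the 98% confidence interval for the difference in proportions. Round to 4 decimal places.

0.0929

Sample proportions: 42/142 = 0.2958, 787/908 = 0.8667.
Each SE is √(p̂(1−p̂)/n): √(0.2958·0.7042/142) = 0.03830 and √(0.8667·0.1333/908) = 0.01128.
SE(p̂₁ − p̂₂) = √(SE₁² + SE₂²) = √(0.00146689 + 0.0001272384) = 0.03993, since the two samples are independent.
At 98% confidence z* = 2.326; margin = 2.326 × 0.03993 = 0.09288.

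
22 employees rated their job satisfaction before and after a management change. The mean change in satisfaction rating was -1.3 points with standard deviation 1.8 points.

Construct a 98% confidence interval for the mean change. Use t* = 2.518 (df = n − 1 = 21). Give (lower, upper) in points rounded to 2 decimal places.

(-2.27, -0.33)

Paired design: SE = s_d/√n = 1.8/√22 = 0.3838.
t* = 2.518; margin of error = 2.518 × 0.3838 = 0.9664.
-1.3 ± 0.9664 → (-2.27, -0.33).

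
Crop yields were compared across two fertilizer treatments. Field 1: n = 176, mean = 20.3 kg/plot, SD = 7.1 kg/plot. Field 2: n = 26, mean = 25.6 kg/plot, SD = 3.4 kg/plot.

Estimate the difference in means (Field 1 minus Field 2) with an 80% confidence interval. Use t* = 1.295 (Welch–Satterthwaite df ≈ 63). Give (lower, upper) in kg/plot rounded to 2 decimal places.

Standard errors of each mean: 7.1/√176 = 0.5352 and 3.4/√26 = 0.6668.
SE(x̄₁ − x̄₂) = √(0.5352² + 0.6668²) = 0.8550 for independent samples with unequal variances.
With t* = 1.295, the margin is 1.295 × 0.8550 = 1.1072.
x̄₁ − x̄₂ = 20.3 − 25.6 = -5.3000; the interval is -5.3000 ± 1.1072 = (-6.41, -4.19).

(-6.41, -4.19)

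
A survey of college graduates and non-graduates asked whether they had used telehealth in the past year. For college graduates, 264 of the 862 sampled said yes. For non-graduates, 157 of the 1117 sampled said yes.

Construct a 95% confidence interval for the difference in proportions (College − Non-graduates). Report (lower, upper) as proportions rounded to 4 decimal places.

(0.1288, 0.2026)

First, p̂₁ = 264/862 = 0.3063; p̂₂ = 157/1117 = 0.1406.
The two standard errors are √(0.3063×0.6937/862) = 0.01570 and √(0.1406×0.8594/1117) = 0.01040.
Because the samples are independent, SE_diff = √(0.01570² + 0.01040²) = 0.01883.
Using z* = 1.960 for 95%, ME = 1.960 × 0.01883 = 0.03691.
p̂₁ − p̂₂ = 0.1657; interval 0.1657 ± 0.03691 gives (0.1288, 0.2026).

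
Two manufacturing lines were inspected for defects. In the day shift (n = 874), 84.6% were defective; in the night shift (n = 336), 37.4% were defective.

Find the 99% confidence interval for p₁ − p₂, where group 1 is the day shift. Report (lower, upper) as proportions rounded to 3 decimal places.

(0.397, 0.547)

The two standard errors are √(0.8460×0.1540/874) = 0.01221 and √(0.3740×0.6260/336) = 0.02640.
Because the samples are independent, SE_diff = √(0.01221² + 0.02640²) = 0.02909.
Using z* = 2.576 for 99%, ME = 2.576 × 0.02909 = 0.07494.
p̂₁ − p̂₂ = 0.4720; interval 0.4720 ± 0.07494 gives (0.397, 0.547).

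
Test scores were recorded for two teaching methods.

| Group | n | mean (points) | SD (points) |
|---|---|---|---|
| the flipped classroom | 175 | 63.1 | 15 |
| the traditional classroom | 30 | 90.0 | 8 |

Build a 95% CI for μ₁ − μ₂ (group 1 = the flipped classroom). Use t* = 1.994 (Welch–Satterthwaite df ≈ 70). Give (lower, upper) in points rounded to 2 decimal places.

Standard errors of each mean: 15/√175 = 1.1339 and 8/√30 = 1.4606.
SE(x̄₁ − x̄₂) = √(1.1339² + 1.4606²) = 1.8491 for independent samples with unequal variances.
With t* = 1.994, the margin is 1.994 × 1.8491 = 3.6871.
x̄₁ − x̄₂ = 63.1 − 90.0 = -26.9000; the interval is -26.9000 ± 3.6871 = (-30.59, -23.21).

(-30.59, -23.21)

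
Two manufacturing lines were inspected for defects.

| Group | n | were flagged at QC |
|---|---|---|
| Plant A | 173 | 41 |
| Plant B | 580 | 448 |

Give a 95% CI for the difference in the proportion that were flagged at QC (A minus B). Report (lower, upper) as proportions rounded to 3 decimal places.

(-0.607, -0.463)

First, p̂₁ = 41/173 = 0.2370; p̂₂ = 448/580 = 0.7724.
The two standard errors are √(0.2370×0.7630/173) = 0.03233 and √(0.7724×0.2276/580) = 0.01741.
Because the samples are independent, SE_diff = √(0.03233² + 0.01741²) = 0.03672.
Using z* = 1.960 for 95%, ME = 1.960 × 0.03672 = 0.07197.
p̂₁ − p̂₂ = -0.5354; interval -0.5354 ± 0.07197 gives (-0.607, -0.463).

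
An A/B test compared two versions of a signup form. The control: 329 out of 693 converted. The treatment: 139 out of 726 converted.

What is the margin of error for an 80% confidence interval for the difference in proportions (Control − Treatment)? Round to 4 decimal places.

p̂₁ = 329/693 = 0.4747 and p̂₂ = 139/726 = 0.1915.
SE₁ = √(p̂₁(1−p̂₁)/n₁) = √(0.4747·0.5253/693) = 0.01897; SE₂ = √(0.1915·0.8085/726) = 0.01460.
Independent samples: SE of the difference = √(SE₁² + SE₂²) = √(0.0003598609 + 0.00021316) = 0.02394.
z* for 80% confidence is 1.282, so the margin of error is 1.282 × 0.02394 = 0.03069.

0.0307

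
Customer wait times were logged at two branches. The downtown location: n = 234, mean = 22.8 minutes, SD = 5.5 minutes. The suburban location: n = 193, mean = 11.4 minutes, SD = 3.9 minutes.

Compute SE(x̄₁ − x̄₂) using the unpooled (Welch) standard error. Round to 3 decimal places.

0.456

Per-group SEs: s₁/√n₁ = 5.5/√234 = 0.3595, s₂/√n₂ = 3.9/√193 = 0.2807.
Unpooled SE of the difference: √(0.12924025 + 0.07879249) = 0.4561.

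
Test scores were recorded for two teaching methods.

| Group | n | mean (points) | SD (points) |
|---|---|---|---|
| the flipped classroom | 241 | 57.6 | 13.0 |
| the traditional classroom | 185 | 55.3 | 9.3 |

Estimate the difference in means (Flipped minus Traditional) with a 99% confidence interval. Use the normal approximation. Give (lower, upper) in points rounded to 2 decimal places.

Per-group SEs: s₁/√n₁ = 13.0/√241 = 0.8374, s₂/√n₂ = 9.3/√185 = 0.6837.
Unpooled SE of the difference: √(0.70123876 + 0.46744569) = 1.0811.
Margin of error = z* · SE = 2.576 × 1.0811 = 2.7849.
x̄₁ − x̄₂ = 57.6 − 55.3 = 2.3000.
CI: 2.3000 ± 2.7849 = (-0.48, 5.08).

(-0.48, 5.08)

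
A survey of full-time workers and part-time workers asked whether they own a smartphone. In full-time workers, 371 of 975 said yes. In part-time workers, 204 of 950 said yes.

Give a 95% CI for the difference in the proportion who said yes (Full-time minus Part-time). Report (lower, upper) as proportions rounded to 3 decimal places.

(0.126, 0.206)

Sample proportions: 371/975 = 0.3805, 204/950 = 0.2147.
Each SE is √(p̂(1−p̂)/n): √(0.3805·0.6195/975) = 0.01555 and √(0.2147·0.7853/950) = 0.01332.
SE(p̂₁ − p̂₂) = √(SE₁² + SE₂²) = √(0.0002418025 + 0.0001774224) = 0.02047, since the two samples are independent.
At 95% confidence z* = 1.960; margin = 1.960 × 0.02047 = 0.04012.
The difference is 0.3805 − 0.2147 = 0.1658, so the interval is 0.1658 ± 0.04012 = (0.126, 0.206).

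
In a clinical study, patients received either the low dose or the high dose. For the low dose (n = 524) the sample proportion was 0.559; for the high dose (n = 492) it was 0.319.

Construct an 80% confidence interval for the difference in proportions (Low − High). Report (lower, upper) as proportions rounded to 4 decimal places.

Each SE is √(p̂(1−p̂)/n): √(0.5590·0.4410/524) = 0.02169 and √(0.3190·0.6810/492) = 0.02101.
SE(p̂₁ − p̂₂) = √(SE₁² + SE₂²) = √(0.0004704561 + 0.0004414201) = 0.03020, since the two samples are independent.
At 80% confidence z* = 1.282; margin = 1.282 × 0.03020 = 0.03872.
The difference is 0.5590 − 0.3190 = 0.2400, so the interval is 0.2400 ± 0.03872 = (0.2013, 0.2787).

(0.2013, 0.2787)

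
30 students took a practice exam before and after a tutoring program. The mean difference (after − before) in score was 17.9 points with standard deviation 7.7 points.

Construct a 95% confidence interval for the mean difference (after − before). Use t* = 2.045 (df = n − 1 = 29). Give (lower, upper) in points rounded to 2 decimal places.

Paired design: SE = s_d/√n = 7.7/√30 = 1.4058.
t* = 2.045; margin of error = 2.045 × 1.4058 = 2.8749.
17.9 ± 2.8749 → (15.03, 20.77).

(15.03, 20.77)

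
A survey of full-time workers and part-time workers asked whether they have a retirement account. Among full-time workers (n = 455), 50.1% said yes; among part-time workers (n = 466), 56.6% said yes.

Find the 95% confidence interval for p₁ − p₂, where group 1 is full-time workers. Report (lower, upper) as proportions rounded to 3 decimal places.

(-0.129, -0.001)

Each SE is √(p̂(1−p̂)/n): √(0.5010·0.4990/455) = 0.02344 and √(0.5660·0.4340/466) = 0.02296.
SE(p̂₁ − p̂₂) = √(SE₁² + SE₂²) = √(0.0005494336 + 0.0005271616) = 0.03281, since the two samples are independent.
At 95% confidence z* = 1.960; margin = 1.960 × 0.03281 = 0.06431.
The difference is 0.5010 − 0.5660 = -0.0650, so the interval is -0.0650 ± 0.06431 = (-0.129, -0.001).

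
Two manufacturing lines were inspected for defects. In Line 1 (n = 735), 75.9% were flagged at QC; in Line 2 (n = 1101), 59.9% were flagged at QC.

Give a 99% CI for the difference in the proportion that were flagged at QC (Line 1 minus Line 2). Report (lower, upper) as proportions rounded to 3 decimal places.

Each SE is √(p̂(1−p̂)/n): √(0.7590·0.2410/735) = 0.01578 and √(0.5990·0.4010/1101) = 0.01477.
SE(p̂₁ − p̂₂) = √(SE₁² + SE₂²) = √(0.0002490084 + 0.0002181529) = 0.02161, since the two samples are independent.
At 99% confidence z* = 2.576; margin = 2.576 × 0.02161 = 0.05567.
The difference is 0.7590 − 0.5990 = 0.1600, so the interval is 0.1600 ± 0.05567 = (0.104, 0.216).

(0.104, 0.216)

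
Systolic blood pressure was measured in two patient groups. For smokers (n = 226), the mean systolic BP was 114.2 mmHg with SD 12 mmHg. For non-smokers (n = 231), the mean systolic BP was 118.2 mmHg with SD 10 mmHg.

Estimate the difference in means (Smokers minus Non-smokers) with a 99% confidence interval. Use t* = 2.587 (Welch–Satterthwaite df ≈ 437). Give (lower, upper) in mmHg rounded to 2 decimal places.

SE₁ = s₁/√n₁ = 12/√226 = 0.7982; SE₂ = 10/√231 = 0.6580.
Independent samples, unequal variances: SE_diff = √(SE₁² + SE₂²) = √(0.63712324 + 0.432964) = 1.0345.
t* = 2.587, so margin of error = 2.587 × 1.0345 = 2.6763.
Difference in means = 114.2 − 118.2 = -4.0000.
-4.0000 ± 2.6763 → (-6.68, -1.32).

(-6.68, -1.32)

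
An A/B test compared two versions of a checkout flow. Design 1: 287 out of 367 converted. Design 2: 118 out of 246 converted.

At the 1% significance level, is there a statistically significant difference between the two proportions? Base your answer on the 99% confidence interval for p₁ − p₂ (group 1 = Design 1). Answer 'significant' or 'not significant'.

p̂₁ = 287/367 = 0.7820 and p̂₂ = 118/246 = 0.4797.
SE₁ = √(p̂₁(1−p̂₁)/n₁) = √(0.7820·0.2180/367) = 0.02155; SE₂ = √(0.4797·0.5203/246) = 0.03185.
Independent samples: SE of the difference = √(SE₁² + SE₂²) = √(0.0004644025 + 0.0010144225) = 0.03846.
z* for 99% confidence is 2.576, so the margin of error is 2.576 × 0.03846 = 0.09907.
Point estimate p̂₁ − p̂₂ = 0.7820 − 0.4797 = 0.3023.
0.3023 ± 0.09907 → (0.20323, 0.40137).
The interval (0.20323, 0.40137) does not contain 0, so the difference is significant.

significant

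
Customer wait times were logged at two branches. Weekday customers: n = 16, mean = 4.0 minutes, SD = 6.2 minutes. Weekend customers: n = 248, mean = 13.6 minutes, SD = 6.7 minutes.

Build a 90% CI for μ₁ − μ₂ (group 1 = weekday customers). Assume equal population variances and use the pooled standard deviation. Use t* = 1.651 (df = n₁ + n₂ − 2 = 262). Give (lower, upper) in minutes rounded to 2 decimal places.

s_p = √[((n₁−1)s₁² + (n₂−1)s₂²)/(n₁+n₂−2)] = √[(15·6.2² + 247·6.7²)/262] = 6.6724.
SE = 6.6724·√(1/16 + 1/248) = 1.7211.
With t* = 1.651, margin = 1.651 × 1.7211 = 2.8415.
x̄₁ − x̄₂ = 4.0 − 13.6 = -9.6000; interval -9.6000 ± 2.8415 = (-12.44, -6.76).

(-12.44, -6.76)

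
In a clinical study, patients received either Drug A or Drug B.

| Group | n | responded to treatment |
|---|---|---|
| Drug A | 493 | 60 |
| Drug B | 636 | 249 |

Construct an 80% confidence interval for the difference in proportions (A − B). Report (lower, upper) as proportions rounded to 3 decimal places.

(-0.301, -0.239)

p̂₁ = 60/493 = 0.1217 and p̂₂ = 249/636 = 0.3915.
SE₁ = √(p̂₁(1−p̂₁)/n₁) = √(0.1217·0.8783/493) = 0.01472; SE₂ = √(0.3915·0.6085/636) = 0.01935.
Independent samples: SE of the difference = √(SE₁² + SE₂²) = √(0.0002166784 + 0.0003744225) = 0.02431.
z* for 80% confidence is 1.282, so the margin of error is 1.282 × 0.02431 = 0.03117.
Point estimate p̂₁ − p̂₂ = 0.1217 − 0.3915 = -0.2698.
-0.2698 ± 0.03117 → (-0.301, -0.239).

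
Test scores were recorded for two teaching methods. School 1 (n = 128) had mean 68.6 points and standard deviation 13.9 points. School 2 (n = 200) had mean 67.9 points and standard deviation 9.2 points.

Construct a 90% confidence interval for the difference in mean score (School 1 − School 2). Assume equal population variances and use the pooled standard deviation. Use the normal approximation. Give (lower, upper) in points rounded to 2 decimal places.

s_p = √[((n₁−1)s₁² + (n₂−1)s₂²)/(n₁+n₂−2)] = √[(127·13.9² + 199·9.2²)/326] = 11.2666.
SE = 11.2666·√(1/128 + 1/200) = 1.2753.
With z* = 1.645, margin = 1.645 × 1.2753 = 2.0979.
x̄₁ − x̄₂ = 68.6 − 67.9 = 0.7000; interval 0.7000 ± 2.0979 = (-1.40, 2.80).

(-1.40, 2.80)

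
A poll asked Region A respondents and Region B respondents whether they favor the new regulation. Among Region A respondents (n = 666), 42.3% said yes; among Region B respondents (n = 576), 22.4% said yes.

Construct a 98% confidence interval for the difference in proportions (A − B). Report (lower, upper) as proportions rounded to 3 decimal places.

(0.139, 0.259)

SE₁ = √(p̂₁(1−p̂₁)/n₁) = √(0.4230·0.5770/666) = 0.01914; SE₂ = √(0.2240·0.7760/576) = 0.01737.
Independent samples: SE of the difference = √(SE₁² + SE₂²) = √(0.0003663396 + 0.0003017169) = 0.02585.
z* for 98% confidence is 2.326, so the margin of error is 2.326 × 0.02585 = 0.06013.
Point estimate p̂₁ − p̂₂ = 0.4230 − 0.2240 = 0.1990.
0.1990 ± 0.06013 → (0.139, 0.259).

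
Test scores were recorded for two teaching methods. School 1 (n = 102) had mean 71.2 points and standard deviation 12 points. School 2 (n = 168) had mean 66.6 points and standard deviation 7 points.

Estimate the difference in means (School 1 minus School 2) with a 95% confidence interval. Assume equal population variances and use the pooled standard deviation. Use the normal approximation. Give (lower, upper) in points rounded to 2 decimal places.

s_p = √[((n₁−1)s₁² + (n₂−1)s₂²)/(n₁+n₂−2)] = √[(101·12² + 167·7²)/268] = 9.2088.
SE = 9.2088·√(1/102 + 1/168) = 1.1559.
With z* = 1.960, margin = 1.960 × 1.1559 = 2.2656.
x̄₁ − x̄₂ = 71.2 − 66.6 = 4.6000; interval 4.6000 ± 2.2656 = (2.33, 6.87).

(2.33, 6.87)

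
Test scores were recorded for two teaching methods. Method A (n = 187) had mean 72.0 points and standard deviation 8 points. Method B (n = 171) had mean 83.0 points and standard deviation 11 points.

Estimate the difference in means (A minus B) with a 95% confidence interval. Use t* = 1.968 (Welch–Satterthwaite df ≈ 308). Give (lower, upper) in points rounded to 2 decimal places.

(-13.02, -8.98)

Per-group SEs: s₁/√n₁ = 8/√187 = 0.5850, s₂/√n₂ = 11/√171 = 0.8412.
Unpooled SE of the difference: √(0.342225 + 0.70761744) = 1.0246.
Margin of error = t* · SE = 1.968 × 1.0246 = 2.0164.
x̄₁ − x̄₂ = 72.0 − 83.0 = -11.0000.
CI: -11.0000 ± 2.0164 = (-13.02, -8.98).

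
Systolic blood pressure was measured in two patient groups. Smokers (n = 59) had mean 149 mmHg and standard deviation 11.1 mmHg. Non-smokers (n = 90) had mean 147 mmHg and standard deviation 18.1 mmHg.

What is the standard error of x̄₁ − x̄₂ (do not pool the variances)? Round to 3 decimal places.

2.393

Standard errors of each mean: 11.1/√59 = 1.4451 and 18.1/√90 = 1.9079.
SE(x̄₁ − x̄₂) = √(1.4451² + 1.9079²) = 2.3934 for independent samples with unequal variances.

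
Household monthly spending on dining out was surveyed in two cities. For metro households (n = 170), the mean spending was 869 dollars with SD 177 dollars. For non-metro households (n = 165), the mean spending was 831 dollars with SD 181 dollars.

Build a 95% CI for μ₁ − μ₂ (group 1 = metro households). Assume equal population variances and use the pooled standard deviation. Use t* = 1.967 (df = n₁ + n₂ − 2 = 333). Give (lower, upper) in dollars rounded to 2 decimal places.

s_p = √[((n₁−1)s₁² + (n₂−1)s₂²)/(n₁+n₂−2)] = √[(169·177² + 164·181²)/333] = 178.9811.
SE = 178.9811·√(1/170 + 1/165) = 19.5597.
With t* = 1.967, margin = 1.967 × 19.5597 = 38.4739.
x̄₁ − x̄₂ = 869 − 831 = 38.0000; interval 38.0000 ± 38.4739 = (-0.47, 76.47).

(-0.47, 76.47)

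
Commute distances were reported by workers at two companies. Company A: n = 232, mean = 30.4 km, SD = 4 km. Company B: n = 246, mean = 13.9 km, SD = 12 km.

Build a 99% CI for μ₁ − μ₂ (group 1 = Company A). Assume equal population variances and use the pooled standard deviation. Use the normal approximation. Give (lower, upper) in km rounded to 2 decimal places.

(14.37, 18.63)

s_p = √[((n₁−1)s₁² + (n₂−1)s₂²)/(n₁+n₂−2)] = √[(231·4² + 245·12²)/476] = 9.0489.
SE = 9.0489·√(1/232 + 1/246) = 0.8281.
With z* = 2.576, margin = 2.576 × 0.8281 = 2.1332.
x̄₁ − x̄₂ = 30.4 − 13.9 = 16.5000; interval 16.5000 ± 2.1332 = (14.37, 18.63).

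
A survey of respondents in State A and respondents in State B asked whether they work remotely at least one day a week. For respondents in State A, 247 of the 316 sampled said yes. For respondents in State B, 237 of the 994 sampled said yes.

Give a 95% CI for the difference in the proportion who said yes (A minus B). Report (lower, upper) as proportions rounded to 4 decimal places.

Sample proportions: 247/316 = 0.7816, 237/994 = 0.2384.
Each SE is √(p̂(1−p̂)/n): √(0.7816·0.2184/316) = 0.02324 and √(0.2384·0.7616/994) = 0.01352.
SE(p̂₁ − p̂₂) = √(SE₁² + SE₂²) = √(0.0005400976 + 0.0001827904) = 0.02689, since the two samples are independent.
At 95% confidence z* = 1.960; margin = 1.960 × 0.02689 = 0.05270.
The difference is 0.7816 − 0.2384 = 0.5432, so the interval is 0.5432 ± 0.05270 = (0.4905, 0.5959).

(0.4905, 0.5959)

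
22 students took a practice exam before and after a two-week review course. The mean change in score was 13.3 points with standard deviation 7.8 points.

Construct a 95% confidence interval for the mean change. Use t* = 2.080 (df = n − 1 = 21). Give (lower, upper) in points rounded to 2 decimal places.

(9.84, 16.76)

This is a matched-pairs design, so SE = s_d/√n = 7.8/√22 = 1.6630.
Margin = 2.080 × 1.6630 = 3.4590; the interval is 13.3 ± 3.4590 = (9.84, 16.76).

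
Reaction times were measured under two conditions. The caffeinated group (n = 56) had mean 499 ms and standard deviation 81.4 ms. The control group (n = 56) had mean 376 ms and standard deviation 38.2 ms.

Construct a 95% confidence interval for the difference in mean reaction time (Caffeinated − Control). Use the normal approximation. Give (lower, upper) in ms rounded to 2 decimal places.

(99.45, 146.55)

Per-group SEs: s₁/√n₁ = 81.4/√56 = 10.8775, s₂/√n₂ = 38.2/√56 = 5.1047.
Unpooled SE of the difference: √(118.32000625 + 26.05796209) = 12.0157.
Margin of error = z* · SE = 1.960 × 12.0157 = 23.5508.
x̄₁ − x̄₂ = 499 − 376 = 123.0000.
CI: 123.0000 ± 23.5508 = (99.45, 146.55).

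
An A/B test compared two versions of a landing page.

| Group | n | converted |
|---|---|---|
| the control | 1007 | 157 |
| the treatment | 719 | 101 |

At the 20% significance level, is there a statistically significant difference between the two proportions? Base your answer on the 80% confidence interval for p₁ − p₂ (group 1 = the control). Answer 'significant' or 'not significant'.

First, p̂₁ = 157/1007 = 0.1559; p̂₂ = 101/719 = 0.1405.
The two standard errors are √(0.1559×0.8441/1007) = 0.01143 and √(0.1405×0.8595/719) = 0.01296.
Because the samples are independent, SE_diff = √(0.01143² + 0.01296²) = 0.01728.
Using z* = 1.282 for 80%, ME = 1.282 × 0.01728 = 0.02215.
p̂₁ − p̂₂ = 0.0154; interval 0.0154 ± 0.02215 gives (-0.00675, 0.03755).
The interval (-0.00675, 0.03755) contains 0, so the difference is not significant.

not significant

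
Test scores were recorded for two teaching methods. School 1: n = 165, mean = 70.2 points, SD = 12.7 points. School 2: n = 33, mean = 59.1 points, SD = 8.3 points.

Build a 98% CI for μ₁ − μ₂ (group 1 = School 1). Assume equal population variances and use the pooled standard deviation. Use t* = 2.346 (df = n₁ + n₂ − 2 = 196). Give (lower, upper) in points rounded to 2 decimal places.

s_p = √[((n₁−1)s₁² + (n₂−1)s₂²)/(n₁+n₂−2)] = √[(164·12.7² + 32·8.3²)/196] = 12.0915.
SE = 12.0915·√(1/165 + 1/33) = 2.3058.
With t* = 2.346, margin = 2.346 × 2.3058 = 5.4094.
x̄₁ − x̄₂ = 70.2 − 59.1 = 11.1000; interval 11.1000 ± 5.4094 = (5.69, 16.51).

(5.69, 16.51)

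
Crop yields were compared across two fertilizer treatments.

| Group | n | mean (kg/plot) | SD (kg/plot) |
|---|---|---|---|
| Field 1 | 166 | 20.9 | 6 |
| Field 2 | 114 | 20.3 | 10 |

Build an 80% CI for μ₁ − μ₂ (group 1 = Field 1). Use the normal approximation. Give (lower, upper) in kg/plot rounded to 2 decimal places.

(-0.74, 1.94)

SE₁ = s₁/√n₁ = 6/√166 = 0.4657; SE₂ = 10/√114 = 0.9366.
Independent samples, unequal variances: SE_diff = √(SE₁² + SE₂²) = √(0.21687649 + 0.87721956) = 1.0460.
z* = 1.282, so margin of error = 1.282 × 1.0460 = 1.3410.
Difference in means = 20.9 − 20.3 = 0.6000.
0.6000 ± 1.3410 → (-0.74, 1.94).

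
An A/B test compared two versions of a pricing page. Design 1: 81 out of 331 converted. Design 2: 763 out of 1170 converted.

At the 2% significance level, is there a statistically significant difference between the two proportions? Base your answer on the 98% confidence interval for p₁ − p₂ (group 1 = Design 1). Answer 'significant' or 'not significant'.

significant

Sample proportions: 81/331 = 0.2447, 763/1170 = 0.6521.
Each SE is √(p̂(1−p̂)/n): √(0.2447·0.7553/331) = 0.02363 and √(0.6521·0.3479/1170) = 0.01392.
SE(p̂₁ − p̂₂) = √(SE₁² + SE₂²) = √(0.0005583769 + 0.0001937664) = 0.02743, since the two samples are independent.
At 98% confidence z* = 2.326; margin = 2.326 × 0.02743 = 0.06380.
The difference is 0.2447 − 0.6521 = -0.4074, so the interval is -0.4074 ± 0.06380 = (-0.47120, -0.34360).
The interval (-0.47120, -0.34360) does not contain 0, so the difference is significant.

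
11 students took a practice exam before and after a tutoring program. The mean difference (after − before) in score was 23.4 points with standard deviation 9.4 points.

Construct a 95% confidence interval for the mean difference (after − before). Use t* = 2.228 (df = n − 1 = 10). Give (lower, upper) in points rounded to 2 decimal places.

(17.09, 29.71)

Paired design: SE = s_d/√n = 9.4/√11 = 2.8342.
t* = 2.228; margin of error = 2.228 × 2.8342 = 6.3146.
23.4 ± 6.3146 → (17.09, 29.71).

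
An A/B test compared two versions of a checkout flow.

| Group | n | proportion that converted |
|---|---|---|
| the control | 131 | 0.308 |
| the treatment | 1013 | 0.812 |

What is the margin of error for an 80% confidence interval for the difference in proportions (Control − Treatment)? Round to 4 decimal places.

Each SE is √(p̂(1−p̂)/n): √(0.3080·0.6920/131) = 0.04034 and √(0.8120·0.1880/1013) = 0.01228.
SE(p̂₁ − p̂₂) = √(SE₁² + SE₂²) = √(0.0016273156 + 0.0001507984) = 0.04217, since the two samples are independent.
At 80% confidence z* = 1.282; margin = 1.282 × 0.04217 = 0.05406.

0.0541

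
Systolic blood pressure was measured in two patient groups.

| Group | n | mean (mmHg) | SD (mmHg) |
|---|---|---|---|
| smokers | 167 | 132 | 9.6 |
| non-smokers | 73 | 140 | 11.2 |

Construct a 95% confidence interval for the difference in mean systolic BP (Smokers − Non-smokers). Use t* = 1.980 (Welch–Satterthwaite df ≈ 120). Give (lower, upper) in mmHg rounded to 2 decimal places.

(-10.98, -5.02)

SE₁ = s₁/√n₁ = 9.6/√167 = 0.7429; SE₂ = 11.2/√73 = 1.3109.
Independent samples, unequal variances: SE_diff = √(SE₁² + SE₂²) = √(0.55190041 + 1.71845881) = 1.5068.
t* = 1.980, so margin of error = 1.980 × 1.5068 = 2.9835.
Difference in means = 132 − 140 = -8.0000.
-8.0000 ± 2.9835 → (-10.98, -5.02).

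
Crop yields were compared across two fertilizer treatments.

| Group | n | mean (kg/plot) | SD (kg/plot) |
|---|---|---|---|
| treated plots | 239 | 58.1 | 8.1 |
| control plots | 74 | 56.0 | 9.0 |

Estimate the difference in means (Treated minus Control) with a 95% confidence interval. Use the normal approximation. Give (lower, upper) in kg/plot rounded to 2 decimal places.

(-0.19, 4.39)

Per-group SEs: s₁/√n₁ = 8.1/√239 = 0.5239, s₂/√n₂ = 9.0/√74 = 1.0462.
Unpooled SE of the difference: √(0.27447121 + 1.09453444) = 1.1700.
Margin of error = z* · SE = 1.960 × 1.1700 = 2.2932.
x̄₁ − x̄₂ = 58.1 − 56.0 = 2.1000.
CI: 2.1000 ± 2.2932 = (-0.19, 4.39).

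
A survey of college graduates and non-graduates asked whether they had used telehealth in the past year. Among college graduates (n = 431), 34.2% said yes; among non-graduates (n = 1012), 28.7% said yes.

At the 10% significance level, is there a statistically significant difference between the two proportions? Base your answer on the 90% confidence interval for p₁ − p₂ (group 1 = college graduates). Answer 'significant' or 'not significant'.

significant

SE₁ = √(p̂₁(1−p̂₁)/n₁) = √(0.3420·0.6580/431) = 0.02285; SE₂ = √(0.2870·0.7130/1012) = 0.01422.
Independent samples: SE of the difference = √(SE₁² + SE₂²) = √(0.0005221225 + 0.0002022084) = 0.02691.
z* for 90% confidence is 1.645, so the margin of error is 1.645 × 0.02691 = 0.04427.
Point estimate p̂₁ − p̂₂ = 0.3420 − 0.2870 = 0.0550.
0.0550 ± 0.04427 → (0.01073, 0.09927).
The interval (0.01073, 0.09927) does not contain 0, so the difference is significant.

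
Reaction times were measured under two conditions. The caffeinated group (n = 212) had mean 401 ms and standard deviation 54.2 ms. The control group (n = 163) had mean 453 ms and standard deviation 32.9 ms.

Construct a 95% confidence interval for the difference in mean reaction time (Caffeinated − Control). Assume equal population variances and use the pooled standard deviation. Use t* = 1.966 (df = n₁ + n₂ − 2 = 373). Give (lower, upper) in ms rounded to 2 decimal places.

(-61.46, -42.54)

s_p = √[((n₁−1)s₁² + (n₂−1)s₂²)/(n₁+n₂−2)] = √[(211·54.2² + 162·32.9²)/373] = 46.1723.
SE = 46.1723·√(1/212 + 1/163) = 4.8099.
With t* = 1.966, margin = 1.966 × 4.8099 = 9.4563.
x̄₁ − x̄₂ = 401 − 453 = -52.0000; interval -52.0000 ± 9.4563 = (-61.46, -42.54).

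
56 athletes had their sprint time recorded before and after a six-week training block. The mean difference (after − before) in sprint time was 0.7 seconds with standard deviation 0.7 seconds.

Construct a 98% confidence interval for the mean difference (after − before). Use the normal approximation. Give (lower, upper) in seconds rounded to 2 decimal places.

(0.48, 0.92)

Paired design: SE = s_d/√n = 0.7/√56 = 0.0935.
z* = 2.326; margin of error = 2.326 × 0.0935 = 0.2175.
0.7 ± 0.2175 → (0.48, 0.92).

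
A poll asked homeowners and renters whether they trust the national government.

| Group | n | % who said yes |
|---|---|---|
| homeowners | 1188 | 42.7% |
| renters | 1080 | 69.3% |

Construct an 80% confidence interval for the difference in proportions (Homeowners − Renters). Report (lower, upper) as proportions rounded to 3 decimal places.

Each SE is √(p̂(1−p̂)/n): √(0.4270·0.5730/1188) = 0.01435 and √(0.6930·0.3070/1080) = 0.01404.
SE(p̂₁ − p̂₂) = √(SE₁² + SE₂²) = √(0.0002059225 + 0.0001971216) = 0.02008, since the two samples are independent.
At 80% confidence z* = 1.282; margin = 1.282 × 0.02008 = 0.02574.
The difference is 0.4270 − 0.6930 = -0.2660, so the interval is -0.2660 ± 0.02574 = (-0.292, -0.240).

(-0.292, -0.240)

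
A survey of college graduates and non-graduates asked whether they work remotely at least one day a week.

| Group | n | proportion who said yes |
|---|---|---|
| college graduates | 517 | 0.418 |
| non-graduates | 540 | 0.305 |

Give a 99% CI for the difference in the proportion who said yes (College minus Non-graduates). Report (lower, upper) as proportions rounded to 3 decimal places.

(0.037, 0.189)

The two standard errors are √(0.4180×0.5820/517) = 0.02169 and √(0.3050×0.6950/540) = 0.01981.
Because the samples are independent, SE_diff = √(0.02169² + 0.01981²) = 0.02938.
Using z* = 2.576 for 99%, ME = 2.576 × 0.02938 = 0.07568.
p̂₁ − p̂₂ = 0.1130; interval 0.1130 ± 0.07568 gives (0.037, 0.189).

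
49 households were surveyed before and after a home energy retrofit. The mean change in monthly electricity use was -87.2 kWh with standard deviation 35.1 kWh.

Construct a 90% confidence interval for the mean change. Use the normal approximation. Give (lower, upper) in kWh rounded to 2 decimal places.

This is a matched-pairs design, so SE = s_d/√n = 35.1/√49 = 5.0143.
Margin = 1.645 × 5.0143 = 8.2485; the interval is -87.2 ± 8.2485 = (-95.45, -78.95).

(-95.45, -78.95)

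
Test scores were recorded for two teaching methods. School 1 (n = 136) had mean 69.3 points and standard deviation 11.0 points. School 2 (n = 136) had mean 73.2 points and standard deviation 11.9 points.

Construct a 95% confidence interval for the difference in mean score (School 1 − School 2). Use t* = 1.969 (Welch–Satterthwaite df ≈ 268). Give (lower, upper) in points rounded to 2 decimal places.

Per-group SEs: s₁/√n₁ = 11.0/√136 = 0.9432, s₂/√n₂ = 11.9/√136 = 1.0204.
Unpooled SE of the difference: √(0.88962624 + 1.04121616) = 1.3895.
Margin of error = t* · SE = 1.969 × 1.3895 = 2.7359.
x̄₁ − x̄₂ = 69.3 − 73.2 = -3.9000.
CI: -3.9000 ± 2.7359 = (-6.64, -1.16).

(-6.64, -1.16)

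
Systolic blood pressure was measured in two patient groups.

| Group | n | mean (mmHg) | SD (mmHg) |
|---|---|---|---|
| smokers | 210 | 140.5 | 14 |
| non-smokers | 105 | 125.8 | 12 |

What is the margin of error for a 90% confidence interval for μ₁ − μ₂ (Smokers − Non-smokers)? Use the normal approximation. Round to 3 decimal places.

Per-group SEs: s₁/√n₁ = 14/√210 = 0.9661, s₂/√n₂ = 12/√105 = 1.1711.
Unpooled SE of the difference: √(0.93334921 + 1.37147521) = 1.5182.
Margin of error = z* · SE = 1.645 × 1.5182 = 2.4974.

2.497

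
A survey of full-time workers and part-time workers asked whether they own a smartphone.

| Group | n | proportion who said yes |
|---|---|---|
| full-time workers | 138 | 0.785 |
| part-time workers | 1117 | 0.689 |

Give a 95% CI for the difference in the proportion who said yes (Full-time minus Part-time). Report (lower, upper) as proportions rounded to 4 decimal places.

(0.0223, 0.1697)

Each SE is √(p̂(1−p̂)/n): √(0.7850·0.2150/138) = 0.03497 and √(0.6890·0.3110/1117) = 0.01385.
SE(p̂₁ − p̂₂) = √(SE₁² + SE₂²) = √(0.0012229009 + 0.0001918225) = 0.03761, since the two samples are independent.
At 95% confidence z* = 1.960; margin = 1.960 × 0.03761 = 0.07372.
The difference is 0.7850 − 0.6890 = 0.0960, so the interval is 0.0960 ± 0.07372 = (0.0223, 0.1697).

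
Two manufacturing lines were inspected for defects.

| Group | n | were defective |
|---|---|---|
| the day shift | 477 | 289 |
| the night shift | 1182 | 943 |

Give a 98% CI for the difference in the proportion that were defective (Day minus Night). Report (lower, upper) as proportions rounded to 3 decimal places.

First, p̂₁ = 289/477 = 0.6059; p̂₂ = 943/1182 = 0.7978.
The two standard errors are √(0.6059×0.3941/477) = 0.02237 and √(0.7978×0.2022/1182) = 0.01168.
Because the samples are independent, SE_diff = √(0.02237² + 0.01168²) = 0.02524.
Using z* = 2.326 for 98%, ME = 2.326 × 0.02524 = 0.05871.
p̂₁ − p̂₂ = -0.1919; interval -0.1919 ± 0.05871 gives (-0.251, -0.133).

(-0.251, -0.133)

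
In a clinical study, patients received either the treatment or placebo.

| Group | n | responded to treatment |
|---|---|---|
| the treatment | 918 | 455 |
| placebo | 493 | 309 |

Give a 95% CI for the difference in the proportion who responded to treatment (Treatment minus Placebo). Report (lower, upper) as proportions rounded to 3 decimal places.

Sample proportions: 455/918 = 0.4956, 309/493 = 0.6268.
Each SE is √(p̂(1−p̂)/n): √(0.4956·0.5044/918) = 0.01650 and √(0.6268·0.3732/493) = 0.02178.
SE(p̂₁ − p̂₂) = √(SE₁² + SE₂²) = √(0.00027225 + 0.0004743684) = 0.02732, since the two samples are independent.
At 95% confidence z* = 1.960; margin = 1.960 × 0.02732 = 0.05355.
The difference is 0.4956 − 0.6268 = -0.1312, so the interval is -0.1312 ± 0.05355 = (-0.185, -0.078).

(-0.185, -0.078)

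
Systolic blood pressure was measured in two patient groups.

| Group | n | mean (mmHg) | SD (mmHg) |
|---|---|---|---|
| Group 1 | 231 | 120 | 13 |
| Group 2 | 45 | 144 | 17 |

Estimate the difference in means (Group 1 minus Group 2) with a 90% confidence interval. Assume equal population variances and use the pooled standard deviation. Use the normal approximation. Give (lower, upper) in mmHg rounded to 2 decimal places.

s_p = √[((n₁−1)s₁² + (n₂−1)s₂²)/(n₁+n₂−2)] = √[(230·13² + 44·17²)/274] = 13.7212.
SE = 13.7212·√(1/231 + 1/45) = 2.2358.
With z* = 1.645, margin = 1.645 × 2.2358 = 3.6779.
x̄₁ − x̄₂ = 120 − 144 = -24.0000; interval -24.0000 ± 3.6779 = (-27.68, -20.32).

(-27.68, -20.32)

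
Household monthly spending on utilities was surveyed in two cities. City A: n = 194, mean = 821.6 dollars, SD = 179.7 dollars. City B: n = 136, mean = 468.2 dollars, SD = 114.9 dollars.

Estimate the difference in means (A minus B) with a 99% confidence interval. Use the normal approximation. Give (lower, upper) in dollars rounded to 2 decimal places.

SE₁ = s₁/√n₁ = 179.7/√194 = 12.9017; SE₂ = 114.9/√136 = 9.8526.
Independent samples, unequal variances: SE_diff = √(SE₁² + SE₂²) = √(166.45386289 + 97.07372676) = 16.2335.
z* = 2.576, so margin of error = 2.576 × 16.2335 = 41.8175.
Difference in means = 821.6 − 468.2 = 353.4000.
353.4000 ± 41.8175 → (311.58, 395.22).

(311.58, 395.22)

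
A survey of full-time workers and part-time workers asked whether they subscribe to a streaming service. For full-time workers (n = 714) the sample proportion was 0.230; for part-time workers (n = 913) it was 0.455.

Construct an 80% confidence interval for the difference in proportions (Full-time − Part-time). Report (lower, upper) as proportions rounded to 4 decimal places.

(-0.2542, -0.1958)

Each SE is √(p̂(1−p̂)/n): √(0.2300·0.7700/714) = 0.01575 and √(0.4550·0.5450/913) = 0.01648.
SE(p̂₁ − p̂₂) = √(SE₁² + SE₂²) = √(0.0002480625 + 0.0002715904) = 0.02280, since the two samples are independent.
At 80% confidence z* = 1.282; margin = 1.282 × 0.02280 = 0.02923.
The difference is 0.2300 − 0.4550 = -0.2250, so the interval is -0.2250 ± 0.02923 = (-0.2542, -0.1958).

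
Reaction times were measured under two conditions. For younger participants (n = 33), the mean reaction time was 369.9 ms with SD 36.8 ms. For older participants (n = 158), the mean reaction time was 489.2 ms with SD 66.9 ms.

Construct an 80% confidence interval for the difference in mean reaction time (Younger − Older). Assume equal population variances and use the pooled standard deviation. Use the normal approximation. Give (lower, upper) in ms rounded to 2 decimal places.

(-134.72, -103.88)

s_p = √[((n₁−1)s₁² + (n₂−1)s₂²)/(n₁+n₂−2)] = √[(32·36.8² + 157·66.9²)/189] = 62.8261.
SE = 62.8261·√(1/33 + 1/158) = 12.0246.
With z* = 1.282, margin = 1.282 × 12.0246 = 15.4155.
x̄₁ − x̄₂ = 369.9 − 489.2 = -119.3000; interval -119.3000 ± 15.4155 = (-134.72, -103.88).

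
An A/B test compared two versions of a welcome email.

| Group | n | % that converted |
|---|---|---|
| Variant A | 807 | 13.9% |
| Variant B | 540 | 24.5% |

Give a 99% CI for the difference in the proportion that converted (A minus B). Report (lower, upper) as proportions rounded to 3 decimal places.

SE₁ = √(p̂₁(1−p̂₁)/n₁) = √(0.1390·0.8610/807) = 0.01218; SE₂ = √(0.2450·0.7550/540) = 0.01851.
Independent samples: SE of the difference = √(SE₁² + SE₂²) = √(0.0001483524 + 0.0003426201) = 0.02216.
z* for 99% confidence is 2.576, so the margin of error is 2.576 × 0.02216 = 0.05708.
Point estimate p̂₁ − p̂₂ = 0.1390 − 0.2450 = -0.1060.
-0.1060 ± 0.05708 → (-0.163, -0.049).

(-0.163, -0.049)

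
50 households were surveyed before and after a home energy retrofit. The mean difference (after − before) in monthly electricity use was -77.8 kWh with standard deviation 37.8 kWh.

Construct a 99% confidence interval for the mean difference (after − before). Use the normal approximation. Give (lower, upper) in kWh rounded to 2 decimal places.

This is a matched-pairs design, so SE = s_d/√n = 37.8/√50 = 5.3457.
Margin = 2.576 × 5.3457 = 13.7705; the interval is -77.8 ± 13.7705 = (-91.57, -64.03).

(-91.57, -64.03)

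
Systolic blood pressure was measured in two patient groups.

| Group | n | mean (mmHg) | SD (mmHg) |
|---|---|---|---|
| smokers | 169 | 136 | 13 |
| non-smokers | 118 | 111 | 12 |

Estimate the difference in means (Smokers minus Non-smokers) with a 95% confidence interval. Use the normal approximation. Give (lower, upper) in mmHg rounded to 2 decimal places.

Standard errors of each mean: 13/√169 = 1.0000 and 12/√118 = 1.1047.
SE(x̄₁ − x̄₂) = √(1.0000² + 1.1047²) = 1.4901 for independent samples with unequal variances.
With z* = 1.960, the margin is 1.960 × 1.4901 = 2.9206.
x̄₁ − x̄₂ = 136 − 111 = 25.0000; the interval is 25.0000 ± 2.9206 = (22.08, 27.92).

(22.08, 27.92)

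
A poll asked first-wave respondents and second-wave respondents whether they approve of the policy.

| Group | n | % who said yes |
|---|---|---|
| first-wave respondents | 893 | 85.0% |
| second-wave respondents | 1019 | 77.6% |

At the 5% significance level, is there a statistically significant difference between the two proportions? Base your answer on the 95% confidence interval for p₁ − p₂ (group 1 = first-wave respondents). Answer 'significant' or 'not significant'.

significant

Each SE is √(p̂(1−p̂)/n): √(0.8500·0.1500/893) = 0.01195 and √(0.7760·0.2240/1019) = 0.01306.
SE(p̂₁ − p̂₂) = √(SE₁² + SE₂²) = √(0.0001428025 + 0.0001705636) = 0.01770, since the two samples are independent.
At 95% confidence z* = 1.960; margin = 1.960 × 0.01770 = 0.03469.
The difference is 0.8500 − 0.7760 = 0.0740, so the interval is 0.0740 ± 0.03469 = (0.03931, 0.10869).
The interval (0.03931, 0.10869) does not contain 0, so the difference is significant.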